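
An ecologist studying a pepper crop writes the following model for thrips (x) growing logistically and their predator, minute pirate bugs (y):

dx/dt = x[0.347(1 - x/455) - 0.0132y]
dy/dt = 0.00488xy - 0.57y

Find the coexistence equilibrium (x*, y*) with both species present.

x* ≈ 117, y* ≈ 19.5

From dy/dt = 0 with y > 0: 0.00488x* = 0.57, so x* = 117.
Substitute into dx/dt = 0: 0.347(1 - 117/455) = 0.0132y*.
The bracket is 0.743, giving y* = 0.258/0.0132 = 19.5.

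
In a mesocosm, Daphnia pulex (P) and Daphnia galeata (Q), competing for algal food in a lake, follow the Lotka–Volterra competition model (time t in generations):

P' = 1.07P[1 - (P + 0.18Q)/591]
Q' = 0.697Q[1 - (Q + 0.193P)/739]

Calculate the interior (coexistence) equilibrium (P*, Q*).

Setting both brackets to zero gives the nullclines P + 0.18Q = 591 and 0.193P + Q = 739.
Substituting Q = 739 - 0.193P into the first: P(1 - 0.18·0.193) = 591 - 0.18·739.
So P* = 458/0.965 = 474, and then Q* = 739 - 0.193·474 = 647.

P* ≈ 474, Q* ≈ 647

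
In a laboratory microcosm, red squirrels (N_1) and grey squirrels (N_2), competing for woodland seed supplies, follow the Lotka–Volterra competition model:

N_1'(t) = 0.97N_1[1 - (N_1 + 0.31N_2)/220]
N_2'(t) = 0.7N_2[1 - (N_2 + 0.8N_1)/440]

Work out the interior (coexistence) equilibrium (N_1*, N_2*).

Setting both brackets to zero gives the nullclines N_1 + 0.31N_2 = 220 and 0.8N_1 + N_2 = 440.
Substituting N_2 = 440 - 0.8N_1 into the first: N_1(1 - 0.31·0.8) = 220 - 0.31·440.
So N_1* = 83.6/0.752 = 111, and then N_2* = 440 - 0.8·111 = 351.

N_1* ≈ 111, N_2* ≈ 351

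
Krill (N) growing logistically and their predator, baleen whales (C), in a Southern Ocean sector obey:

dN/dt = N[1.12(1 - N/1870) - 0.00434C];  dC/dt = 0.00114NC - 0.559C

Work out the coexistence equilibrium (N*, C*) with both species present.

N* ≈ 490, C* ≈ 190

From dC/dt = 0 with C > 0: 0.00114N* = 0.559, so N* = 490.
Substitute into dN/dt = 0: 1.12(1 - 490/1870) = 0.00434C*.
The bracket is 0.738, giving C* = 0.826/0.00434 = 190.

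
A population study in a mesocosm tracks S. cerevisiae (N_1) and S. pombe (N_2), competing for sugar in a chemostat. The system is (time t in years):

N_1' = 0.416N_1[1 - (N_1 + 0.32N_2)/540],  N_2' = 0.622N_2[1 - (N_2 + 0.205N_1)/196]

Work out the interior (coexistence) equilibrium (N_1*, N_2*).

N_1* ≈ 511, N_2* ≈ 91.3

Setting both brackets to zero gives the nullclines N_1 + 0.32N_2 = 540 and 0.205N_1 + N_2 = 196.
Substituting N_2 = 196 - 0.205N_1 into the first: N_1(1 - 0.32·0.205) = 540 - 0.32·196.
So N_1* = 477/0.934 = 511, and then N_2* = 196 - 0.205·511 = 91.3.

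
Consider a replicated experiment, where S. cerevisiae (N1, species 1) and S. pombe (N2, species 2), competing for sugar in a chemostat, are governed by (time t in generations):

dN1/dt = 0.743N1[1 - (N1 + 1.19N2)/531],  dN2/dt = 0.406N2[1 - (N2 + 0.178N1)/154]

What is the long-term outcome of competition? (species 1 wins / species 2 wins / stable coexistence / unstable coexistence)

stable coexistence

Compare the nullcline intercepts: K1/α12 = 531/1.19 = 446 > K2 = 154; K2/α21 = 154/0.178 = 865 > K1 = 531.
Since both inequalities hold, each species can invade when rare, so the interior equilibrium is stable.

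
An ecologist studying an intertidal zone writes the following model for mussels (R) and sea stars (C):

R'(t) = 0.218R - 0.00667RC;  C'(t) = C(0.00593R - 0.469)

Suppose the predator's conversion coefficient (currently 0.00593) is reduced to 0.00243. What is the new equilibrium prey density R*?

At the interior fixed point, setting dC/dt = 0 with C > 0 fixes R* = (predator death rate)/(RC coefficient) — independent of the other coefficients.
With the change, R* = 0.469/0.00243 = 193; it rises from 79.1.

R* ≈ 193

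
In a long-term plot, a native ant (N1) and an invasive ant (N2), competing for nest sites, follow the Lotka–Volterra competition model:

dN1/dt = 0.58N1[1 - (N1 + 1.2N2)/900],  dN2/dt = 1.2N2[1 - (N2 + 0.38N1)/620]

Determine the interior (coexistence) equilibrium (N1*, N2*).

N1* ≈ 287, N2* ≈ 511

Setting both brackets to zero gives the nullclines N1 + 1.2N2 = 900 and 0.38N1 + N2 = 620.
Substituting N2 = 620 - 0.38N1 into the first: N1(1 - 1.2·0.38) = 900 - 1.2·620.
So N1* = 156/0.544 = 287, and then N2* = 620 - 0.38·287 = 511.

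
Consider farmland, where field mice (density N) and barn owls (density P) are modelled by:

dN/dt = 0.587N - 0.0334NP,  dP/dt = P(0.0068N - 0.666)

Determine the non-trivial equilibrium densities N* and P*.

Set dP/dt = 0 with P > 0: 0.0068N - 0.666 = 0, so N* = 0.666/0.0068 = 97.9.
Set dN/dt = 0 with N > 0: 0.587 - 0.0334P = 0, so P* = 0.587/0.0334 = 17.6.

N* ≈ 97.9, P* ≈ 17.6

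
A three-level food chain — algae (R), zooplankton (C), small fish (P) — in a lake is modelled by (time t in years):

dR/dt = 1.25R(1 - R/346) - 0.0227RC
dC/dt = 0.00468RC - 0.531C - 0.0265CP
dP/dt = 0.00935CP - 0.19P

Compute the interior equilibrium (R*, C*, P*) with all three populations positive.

R* ≈ 218, C* ≈ 20.3, P* ≈ 18.5

From dP/dt = 0: 0.00935C* = 0.19, so C* = 20.3.
From dR/dt = 0: 1.25(1 - R*/346) = 0.0227·20.3, giving R* = 346·(1 - 0.369) = 218.
From dC/dt = 0: 0.00468·218 - 0.531 = 0.0265P*, so P* = 0.491/0.0265 = 18.5.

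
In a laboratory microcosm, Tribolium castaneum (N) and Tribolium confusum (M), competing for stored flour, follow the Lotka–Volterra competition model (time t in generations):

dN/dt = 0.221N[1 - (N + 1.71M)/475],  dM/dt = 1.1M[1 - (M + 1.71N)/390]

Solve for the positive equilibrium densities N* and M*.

Setting both brackets to zero gives the nullclines N + 1.71M = 475 and 1.71N + M = 390.
Substituting M = 390 - 1.71N into the first: N(1 - 1.71·1.71) = 475 - 1.71·390.
So N* = -192/-1.92 = 99.7, and then M* = 390 - 1.71·99.7 = 219.

N* ≈ 99.7, M* ≈ 219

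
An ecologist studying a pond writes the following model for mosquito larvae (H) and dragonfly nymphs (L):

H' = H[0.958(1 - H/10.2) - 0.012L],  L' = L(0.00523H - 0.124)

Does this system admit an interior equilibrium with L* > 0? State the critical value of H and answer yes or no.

The predator equation gives dL/dt > 0 only when H > 0.124/0.00523 = 23.7.
Without the predator, H → K = 10.2. Since 10.2 < 23.7, the predator cannot invade.

Threshold H = 23.7; K < 23.7, so no, the predator goes extinct.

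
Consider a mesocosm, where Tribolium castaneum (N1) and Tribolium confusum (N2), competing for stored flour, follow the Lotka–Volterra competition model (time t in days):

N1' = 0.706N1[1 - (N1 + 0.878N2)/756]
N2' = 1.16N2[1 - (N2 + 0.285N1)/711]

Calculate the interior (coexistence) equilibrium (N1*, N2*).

Setting both brackets to zero gives the nullclines N1 + 0.878N2 = 756 and 0.285N1 + N2 = 711.
Substituting N2 = 711 - 0.285N1 into the first: N1(1 - 0.878·0.285) = 756 - 0.878·711.
So N1* = 132/0.75 = 176, and then N2* = 711 - 0.285·176 = 661.

N1* ≈ 176, N2* ≈ 661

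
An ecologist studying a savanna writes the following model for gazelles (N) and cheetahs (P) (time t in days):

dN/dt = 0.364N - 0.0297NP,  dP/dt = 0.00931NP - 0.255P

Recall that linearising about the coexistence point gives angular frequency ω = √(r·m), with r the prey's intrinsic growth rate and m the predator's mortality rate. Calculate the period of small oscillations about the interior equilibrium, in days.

Here r = 0.364 and m = 0.255, so r·m = 0.0928.
ω = √0.0928 = 0.305 per day, hence T = 2π/ω ≈ 20.6 days.

T ≈ 20.6 days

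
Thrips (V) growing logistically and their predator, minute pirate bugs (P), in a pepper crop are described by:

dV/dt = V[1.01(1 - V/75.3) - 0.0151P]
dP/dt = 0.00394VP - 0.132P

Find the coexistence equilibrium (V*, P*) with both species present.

From dP/dt = 0 with P > 0: 0.00394V* = 0.132, so V* = 33.5.
Substitute into dV/dt = 0: 1.01(1 - 33.5/75.3) = 0.0151P*.
The bracket is 0.555, giving P* = 0.561/0.0151 = 37.1.

V* ≈ 33.5, P* ≈ 37.1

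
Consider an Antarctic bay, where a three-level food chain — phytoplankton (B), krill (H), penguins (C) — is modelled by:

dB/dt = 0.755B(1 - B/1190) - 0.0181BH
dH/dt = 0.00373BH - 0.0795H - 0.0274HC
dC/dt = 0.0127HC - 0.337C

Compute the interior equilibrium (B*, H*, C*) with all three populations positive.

From dC/dt = 0: 0.0127H* = 0.337, so H* = 26.5.
From dB/dt = 0: 0.755(1 - B*/1190) = 0.0181·26.5, giving B* = 1190·(1 - 0.636) = 433.
From dH/dt = 0: 0.00373·433 - 0.0795 = 0.0274C*, so C* = 1.54/0.0274 = 56.

B* ≈ 433, H* ≈ 26.5, C* ≈ 56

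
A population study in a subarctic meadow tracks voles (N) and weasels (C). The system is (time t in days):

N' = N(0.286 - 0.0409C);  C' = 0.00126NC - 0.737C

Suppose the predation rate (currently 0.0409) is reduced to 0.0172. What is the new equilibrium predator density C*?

At the interior fixed point, setting dN/dt = 0 with N > 0 fixes C* = (prey growth rate)/(NC coefficient) — independent of the other coefficients.
With the change, C* = 0.286/0.0172 = 16.6; it rises from 6.99.

C* ≈ 16.6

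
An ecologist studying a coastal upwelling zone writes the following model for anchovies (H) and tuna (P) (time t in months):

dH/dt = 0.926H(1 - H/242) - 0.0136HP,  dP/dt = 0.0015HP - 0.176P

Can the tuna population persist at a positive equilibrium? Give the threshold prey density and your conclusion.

Threshold H = 117; K > 117, so yes, the predator persists.

The predator equation gives dP/dt > 0 only when H > 0.176/0.0015 = 117.
Without the predator, H → K = 242. Since 242 > 117, the predator can invade and persist.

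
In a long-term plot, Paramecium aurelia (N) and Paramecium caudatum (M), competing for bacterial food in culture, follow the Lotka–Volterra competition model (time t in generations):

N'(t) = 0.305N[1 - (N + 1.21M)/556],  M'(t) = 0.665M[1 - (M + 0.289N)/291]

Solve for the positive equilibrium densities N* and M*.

N* ≈ 314, M* ≈ 200

Setting both brackets to zero gives the nullclines N + 1.21M = 556 and 0.289N + M = 291.
Substituting M = 291 - 0.289N into the first: N(1 - 1.21·0.289) = 556 - 1.21·291.
So N* = 204/0.65 = 314, and then M* = 291 - 0.289·314 = 200.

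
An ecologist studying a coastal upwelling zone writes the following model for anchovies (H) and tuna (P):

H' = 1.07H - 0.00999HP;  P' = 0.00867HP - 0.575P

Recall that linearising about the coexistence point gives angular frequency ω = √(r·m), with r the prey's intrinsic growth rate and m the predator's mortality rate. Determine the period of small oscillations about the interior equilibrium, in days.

T ≈ 8.01 days

Here r = 1.07 and m = 0.575, so r·m = 0.615.
ω = √0.615 = 0.784 per day, hence T = 2π/ω ≈ 8.01 days.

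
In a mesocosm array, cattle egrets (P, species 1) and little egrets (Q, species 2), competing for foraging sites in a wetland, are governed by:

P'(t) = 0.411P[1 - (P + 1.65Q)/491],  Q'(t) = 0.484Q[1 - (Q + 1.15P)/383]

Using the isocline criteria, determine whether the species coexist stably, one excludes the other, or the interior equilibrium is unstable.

Compare the nullcline intercepts: K1/α12 = 491/1.65 = 298 < K2 = 383; K2/α21 = 383/1.15 = 333 < K1 = 491.
Since both are reversed, neither can invade when rare; the interior point is a saddle.

unstable coexistence (outcome depends on initial conditions)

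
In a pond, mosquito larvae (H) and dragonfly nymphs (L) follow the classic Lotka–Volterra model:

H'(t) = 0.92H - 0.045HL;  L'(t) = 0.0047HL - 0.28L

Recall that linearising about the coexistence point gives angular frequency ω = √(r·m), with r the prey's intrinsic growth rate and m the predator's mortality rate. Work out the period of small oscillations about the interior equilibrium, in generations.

T ≈ 12.4 generations

Here r = 0.92 and m = 0.28, so r·m = 0.258.
ω = √0.258 = 0.508 per generation, hence T = 2π/ω ≈ 12.4 generations.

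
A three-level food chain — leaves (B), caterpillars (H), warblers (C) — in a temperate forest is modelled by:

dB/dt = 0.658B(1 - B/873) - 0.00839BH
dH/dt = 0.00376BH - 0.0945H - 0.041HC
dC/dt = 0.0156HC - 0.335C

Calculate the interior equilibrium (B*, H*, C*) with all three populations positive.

From dC/dt = 0: 0.0156H* = 0.335, so H* = 21.5.
From dB/dt = 0: 0.658(1 - B*/873) = 0.00839·21.5, giving B* = 873·(1 - 0.274) = 634.
From dH/dt = 0: 0.00376·634 - 0.0945 = 0.041C*, so C* = 2.29/0.041 = 55.8.

B* ≈ 634, H* ≈ 21.5, C* ≈ 55.8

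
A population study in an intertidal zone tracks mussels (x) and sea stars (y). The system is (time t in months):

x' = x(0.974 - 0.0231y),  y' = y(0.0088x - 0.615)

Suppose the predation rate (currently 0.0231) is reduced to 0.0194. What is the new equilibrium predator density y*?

At the interior fixed point, setting dx/dt = 0 with x > 0 fixes y* = (prey growth rate)/(xy coefficient) — independent of the other coefficients.
With the change, y* = 0.974/0.0194 = 50.2; it rises from 42.2.

y* ≈ 50.2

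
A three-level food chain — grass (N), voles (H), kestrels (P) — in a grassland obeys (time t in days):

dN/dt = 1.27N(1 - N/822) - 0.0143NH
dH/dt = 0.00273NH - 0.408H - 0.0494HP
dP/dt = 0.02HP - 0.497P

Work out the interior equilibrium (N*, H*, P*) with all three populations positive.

From dP/dt = 0: 0.02H* = 0.497, so H* = 24.8.
From dN/dt = 0: 1.27(1 - N*/822) = 0.0143·24.8, giving N* = 822·(1 - 0.28) = 592.
From dH/dt = 0: 0.00273·592 - 0.408 = 0.0494P*, so P* = 1.21/0.0494 = 24.5.

N* ≈ 592, H* ≈ 24.8, P* ≈ 24.5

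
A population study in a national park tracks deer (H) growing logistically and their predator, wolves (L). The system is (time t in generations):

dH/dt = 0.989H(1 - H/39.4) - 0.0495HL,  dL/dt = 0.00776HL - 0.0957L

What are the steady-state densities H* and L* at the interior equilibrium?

From dL/dt = 0 with L > 0: 0.00776H* = 0.0957, so H* = 12.3.
Substitute into dH/dt = 0: 0.989(1 - 12.3/39.4) = 0.0495L*.
The bracket is 0.687, giving L* = 0.679/0.0495 = 13.7.

H* ≈ 12.3, L* ≈ 13.7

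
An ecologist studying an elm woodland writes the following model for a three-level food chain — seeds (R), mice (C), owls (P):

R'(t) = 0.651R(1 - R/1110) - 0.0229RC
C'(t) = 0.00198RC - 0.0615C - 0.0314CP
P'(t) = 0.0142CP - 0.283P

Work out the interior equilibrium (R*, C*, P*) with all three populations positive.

From dP/dt = 0: 0.0142C* = 0.283, so C* = 19.9.
From dR/dt = 0: 0.651(1 - R*/1110) = 0.0229·19.9, giving R* = 1110·(1 - 0.701) = 332.
From dC/dt = 0: 0.00198·332 - 0.0615 = 0.0314P*, so P* = 0.596/0.0314 = 19.

R* ≈ 332, C* ≈ 19.9, P* ≈ 19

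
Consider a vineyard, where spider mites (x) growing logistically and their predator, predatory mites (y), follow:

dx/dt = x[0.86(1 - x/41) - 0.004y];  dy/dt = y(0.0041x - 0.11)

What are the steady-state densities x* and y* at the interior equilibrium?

x* ≈ 26.8, y* ≈ 74.3

From dy/dt = 0 with y > 0: 0.0041x* = 0.11, so x* = 26.8.
Substitute into dx/dt = 0: 0.86(1 - 26.8/41) = 0.004y*.
The bracket is 0.346, giving y* = 0.297/0.004 = 74.3.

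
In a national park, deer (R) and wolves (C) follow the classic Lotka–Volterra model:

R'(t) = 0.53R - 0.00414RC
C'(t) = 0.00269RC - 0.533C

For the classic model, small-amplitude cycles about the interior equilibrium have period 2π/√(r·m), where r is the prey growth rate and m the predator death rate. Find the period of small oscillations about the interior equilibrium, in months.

Here r = 0.53 and m = 0.533, so r·m = 0.282.
ω = √0.282 = 0.531 per month, hence T = 2π/ω ≈ 11.8 months.

T ≈ 11.8 months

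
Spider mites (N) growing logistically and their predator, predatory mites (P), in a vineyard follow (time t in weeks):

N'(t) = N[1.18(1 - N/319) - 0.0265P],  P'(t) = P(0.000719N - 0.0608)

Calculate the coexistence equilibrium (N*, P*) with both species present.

From dP/dt = 0 with P > 0: 0.000719N* = 0.0608, so N* = 84.6.
Substitute into dN/dt = 0: 1.18(1 - 84.6/319) = 0.0265P*.
The bracket is 0.735, giving P* = 0.867/0.0265 = 32.7.

N* ≈ 84.6, P* ≈ 32.7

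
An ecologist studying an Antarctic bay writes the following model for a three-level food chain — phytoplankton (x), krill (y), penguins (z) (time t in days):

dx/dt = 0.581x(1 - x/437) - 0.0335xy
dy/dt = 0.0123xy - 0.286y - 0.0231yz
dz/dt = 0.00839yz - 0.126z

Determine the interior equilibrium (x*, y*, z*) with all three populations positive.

x* ≈ 58.6, y* ≈ 15, z* ≈ 18.8

From dz/dt = 0: 0.00839y* = 0.126, so y* = 15.
From dx/dt = 0: 0.581(1 - x*/437) = 0.0335·15, giving x* = 437·(1 - 0.866) = 58.6.
From dy/dt = 0: 0.0123·58.6 - 0.286 = 0.0231z*, so z* = 0.435/0.0231 = 18.8.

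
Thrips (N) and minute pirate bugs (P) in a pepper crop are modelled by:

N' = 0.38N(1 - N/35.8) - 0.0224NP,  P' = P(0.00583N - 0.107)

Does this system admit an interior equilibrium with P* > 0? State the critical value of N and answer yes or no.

Threshold N = 18.4; K > 18.4, so yes, the predator persists.

The predator equation gives dP/dt > 0 only when N > 0.107/0.00583 = 18.4.
Without the predator, N → K = 35.8. Since 35.8 > 18.4, the predator can invade and persist.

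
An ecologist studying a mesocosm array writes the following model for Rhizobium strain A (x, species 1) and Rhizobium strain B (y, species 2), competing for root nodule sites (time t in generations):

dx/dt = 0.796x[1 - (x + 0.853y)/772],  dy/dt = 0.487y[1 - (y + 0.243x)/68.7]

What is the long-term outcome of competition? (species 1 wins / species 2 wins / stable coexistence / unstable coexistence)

Compare the nullcline intercepts: K1/α12 = 772/0.853 = 905 > K2 = 68.7; K2/α21 = 68.7/0.243 = 283 < K1 = 772.
Since the inequalities point opposite ways, species 1 can invade but species 2 cannot.

species 1 excludes species 2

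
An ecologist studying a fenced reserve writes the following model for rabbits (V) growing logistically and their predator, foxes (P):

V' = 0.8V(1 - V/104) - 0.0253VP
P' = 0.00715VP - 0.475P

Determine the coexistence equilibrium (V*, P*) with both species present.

From dP/dt = 0 with P > 0: 0.00715V* = 0.475, so V* = 66.4.
Substitute into dV/dt = 0: 0.8(1 - 66.4/104) = 0.0253P*.
The bracket is 0.361, giving P* = 0.289/0.0253 = 11.4.

V* ≈ 66.4, P* ≈ 11.4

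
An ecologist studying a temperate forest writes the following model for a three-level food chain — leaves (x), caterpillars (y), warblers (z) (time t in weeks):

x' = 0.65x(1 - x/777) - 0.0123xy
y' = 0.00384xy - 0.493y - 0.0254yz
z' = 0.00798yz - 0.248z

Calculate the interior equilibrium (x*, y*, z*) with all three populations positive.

x* ≈ 320, y* ≈ 31.1, z* ≈ 29

From dz/dt = 0: 0.00798y* = 0.248, so y* = 31.1.
From dx/dt = 0: 0.65(1 - x*/777) = 0.0123·31.1, giving x* = 777·(1 - 0.588) = 320.
From dy/dt = 0: 0.00384·320 - 0.493 = 0.0254z*, so z* = 0.736/0.0254 = 29.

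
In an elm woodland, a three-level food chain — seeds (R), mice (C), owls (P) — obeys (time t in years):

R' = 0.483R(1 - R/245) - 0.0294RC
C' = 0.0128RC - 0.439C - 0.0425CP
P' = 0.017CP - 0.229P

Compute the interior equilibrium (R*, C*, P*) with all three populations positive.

From dP/dt = 0: 0.017C* = 0.229, so C* = 13.5.
From dR/dt = 0: 0.483(1 - R*/245) = 0.0294·13.5, giving R* = 245·(1 - 0.82) = 44.1.
From dC/dt = 0: 0.0128·44.1 - 0.439 = 0.0425P*, so P* = 0.126/0.0425 = 2.96.

R* ≈ 44.1, C* ≈ 13.5, P* ≈ 2.96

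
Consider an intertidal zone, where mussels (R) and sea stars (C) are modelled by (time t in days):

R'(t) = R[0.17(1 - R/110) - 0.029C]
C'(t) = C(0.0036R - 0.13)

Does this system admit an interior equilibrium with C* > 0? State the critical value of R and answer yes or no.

Threshold R = 36.1; K > 36.1, so yes, the predator persists.

The predator equation gives dC/dt > 0 only when R > 0.13/0.0036 = 36.1.
Without the predator, R → K = 110. Since 110 > 36.1, the predator can invade and persist.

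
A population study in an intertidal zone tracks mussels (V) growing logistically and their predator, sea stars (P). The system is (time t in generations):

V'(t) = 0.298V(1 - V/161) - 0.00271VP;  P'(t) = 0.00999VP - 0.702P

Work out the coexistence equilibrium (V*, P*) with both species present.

V* ≈ 70.3, P* ≈ 62

From dP/dt = 0 with P > 0: 0.00999V* = 0.702, so V* = 70.3.
Substitute into dV/dt = 0: 0.298(1 - 70.3/161) = 0.00271P*.
The bracket is 0.564, giving P* = 0.168/0.00271 = 62.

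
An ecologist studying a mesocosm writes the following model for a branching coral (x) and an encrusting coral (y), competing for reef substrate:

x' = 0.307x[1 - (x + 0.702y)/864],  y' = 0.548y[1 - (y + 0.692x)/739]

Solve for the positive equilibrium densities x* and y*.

Setting both brackets to zero gives the nullclines x + 0.702y = 864 and 0.692x + y = 739.
Substituting y = 739 - 0.692x into the first: x(1 - 0.702·0.692) = 864 - 0.702·739.
So x* = 345/0.514 = 671, and then y* = 739 - 0.692·671 = 274.

x* ≈ 671, y* ≈ 274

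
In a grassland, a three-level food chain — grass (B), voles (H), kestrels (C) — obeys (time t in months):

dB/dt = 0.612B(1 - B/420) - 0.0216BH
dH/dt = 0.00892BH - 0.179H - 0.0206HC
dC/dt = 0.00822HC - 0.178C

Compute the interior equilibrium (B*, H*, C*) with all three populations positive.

B* ≈ 99, H* ≈ 21.7, C* ≈ 34.2

From dC/dt = 0: 0.00822H* = 0.178, so H* = 21.7.
From dB/dt = 0: 0.612(1 - B*/420) = 0.0216·21.7, giving B* = 420·(1 - 0.764) = 99.
From dH/dt = 0: 0.00892·99 - 0.179 = 0.0206C*, so C* = 0.704/0.0206 = 34.2.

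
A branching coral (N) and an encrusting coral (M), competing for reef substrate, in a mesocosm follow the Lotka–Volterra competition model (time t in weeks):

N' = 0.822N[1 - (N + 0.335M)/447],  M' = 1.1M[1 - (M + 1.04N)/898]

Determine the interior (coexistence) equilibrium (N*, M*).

N* ≈ 224, M* ≈ 665

Setting both brackets to zero gives the nullclines N + 0.335M = 447 and 1.04N + M = 898.
Substituting M = 898 - 1.04N into the first: N(1 - 0.335·1.04) = 447 - 0.335·898.
So N* = 146/0.652 = 224, and then M* = 898 - 1.04·224 = 665.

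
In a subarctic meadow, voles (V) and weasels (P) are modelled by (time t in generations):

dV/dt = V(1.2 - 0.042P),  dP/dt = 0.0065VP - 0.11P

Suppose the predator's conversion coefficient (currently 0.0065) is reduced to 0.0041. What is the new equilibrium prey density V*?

V* ≈ 26.8

At the interior fixed point, setting dP/dt = 0 with P > 0 fixes V* = (predator death rate)/(VP coefficient) — independent of the other coefficients.
With the change, V* = 0.11/0.0041 = 26.8; it rises from 16.9.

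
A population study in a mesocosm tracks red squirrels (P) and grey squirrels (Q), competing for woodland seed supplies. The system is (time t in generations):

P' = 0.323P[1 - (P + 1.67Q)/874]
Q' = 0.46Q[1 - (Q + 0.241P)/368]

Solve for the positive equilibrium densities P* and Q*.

Setting both brackets to zero gives the nullclines P + 1.67Q = 874 and 0.241P + Q = 368.
Substituting Q = 368 - 0.241P into the first: P(1 - 1.67·0.241) = 874 - 1.67·368.
So P* = 259/0.598 = 434, and then Q* = 368 - 0.241·434 = 263.

P* ≈ 434, Q* ≈ 263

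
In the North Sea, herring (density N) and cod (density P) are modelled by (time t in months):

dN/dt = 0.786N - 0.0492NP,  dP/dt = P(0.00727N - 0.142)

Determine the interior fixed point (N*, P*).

Set dP/dt = 0 with P > 0: 0.00727N - 0.142 = 0, so N* = 0.142/0.00727 = 19.5.
Set dN/dt = 0 with N > 0: 0.786 - 0.0492P = 0, so P* = 0.786/0.0492 = 16.

N* ≈ 19.5, P* ≈ 16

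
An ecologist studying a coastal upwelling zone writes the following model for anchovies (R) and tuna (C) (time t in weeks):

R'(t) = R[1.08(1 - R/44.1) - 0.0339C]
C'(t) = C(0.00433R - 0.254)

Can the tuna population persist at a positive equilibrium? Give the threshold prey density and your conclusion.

Threshold R = 58.7; K < 58.7, so no, the predator goes extinct.

The predator equation gives dC/dt > 0 only when R > 0.254/0.00433 = 58.7.
Without the predator, R → K = 44.1. Since 44.1 < 58.7, the predator cannot invade.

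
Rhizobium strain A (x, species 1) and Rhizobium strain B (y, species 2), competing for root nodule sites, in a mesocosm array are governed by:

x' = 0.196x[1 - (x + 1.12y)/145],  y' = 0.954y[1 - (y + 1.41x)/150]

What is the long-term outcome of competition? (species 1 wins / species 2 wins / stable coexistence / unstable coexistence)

unstable coexistence (outcome depends on initial conditions)

Compare the nullcline intercepts: K1/α12 = 145/1.12 = 129 < K2 = 150; K2/α21 = 150/1.41 = 106 < K1 = 145.
Since both are reversed, neither can invade when rare; the interior point is a saddle.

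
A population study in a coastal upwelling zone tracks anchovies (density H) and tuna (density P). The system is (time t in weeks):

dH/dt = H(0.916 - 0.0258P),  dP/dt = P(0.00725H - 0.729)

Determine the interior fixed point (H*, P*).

Set dP/dt = 0 with P > 0: 0.00725H - 0.729 = 0, so H* = 0.729/0.00725 = 101.
Set dH/dt = 0 with H > 0: 0.916 - 0.0258P = 0, so P* = 0.916/0.0258 = 35.5.

H* ≈ 101, P* ≈ 35.5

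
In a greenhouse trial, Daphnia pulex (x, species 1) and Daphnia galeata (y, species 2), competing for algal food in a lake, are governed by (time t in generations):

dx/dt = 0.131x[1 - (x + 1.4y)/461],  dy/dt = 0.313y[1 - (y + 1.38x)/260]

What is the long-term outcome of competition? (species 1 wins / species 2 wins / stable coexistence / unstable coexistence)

species 1 excludes species 2

Compare the nullcline intercepts: K1/α12 = 461/1.4 = 329 > K2 = 260; K2/α21 = 260/1.38 = 188 < K1 = 461.
Since the inequalities point opposite ways, species 1 can invade but species 2 cannot.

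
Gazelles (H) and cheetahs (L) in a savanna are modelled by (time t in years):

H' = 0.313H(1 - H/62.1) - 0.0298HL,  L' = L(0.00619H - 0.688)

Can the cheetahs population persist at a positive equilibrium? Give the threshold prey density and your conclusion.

The predator equation gives dL/dt > 0 only when H > 0.688/0.00619 = 111.
Without the predator, H → K = 62.1. Since 62.1 < 111, the predator cannot invade.

Threshold H = 111; K < 111, so no, the predator goes extinct.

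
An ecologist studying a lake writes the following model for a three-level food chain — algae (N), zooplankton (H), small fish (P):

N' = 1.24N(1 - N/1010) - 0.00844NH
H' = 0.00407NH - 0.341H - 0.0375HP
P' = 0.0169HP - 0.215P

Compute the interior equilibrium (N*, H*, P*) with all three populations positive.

N* ≈ 923, H* ≈ 12.7, P* ≈ 91

From dP/dt = 0: 0.0169H* = 0.215, so H* = 12.7.
From dN/dt = 0: 1.24(1 - N*/1010) = 0.00844·12.7, giving N* = 1010·(1 - 0.0866) = 923.
From dH/dt = 0: 0.00407·923 - 0.341 = 0.0375P*, so P* = 3.41/0.0375 = 91.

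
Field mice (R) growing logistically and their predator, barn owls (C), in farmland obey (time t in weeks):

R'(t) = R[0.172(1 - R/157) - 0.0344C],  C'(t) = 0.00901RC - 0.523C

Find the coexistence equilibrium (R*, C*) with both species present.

R* ≈ 58, C* ≈ 3.15

From dC/dt = 0 with C > 0: 0.00901R* = 0.523, so R* = 58.
Substitute into dR/dt = 0: 0.172(1 - 58/157) = 0.0344C*.
The bracket is 0.63, giving C* = 0.108/0.0344 = 3.15.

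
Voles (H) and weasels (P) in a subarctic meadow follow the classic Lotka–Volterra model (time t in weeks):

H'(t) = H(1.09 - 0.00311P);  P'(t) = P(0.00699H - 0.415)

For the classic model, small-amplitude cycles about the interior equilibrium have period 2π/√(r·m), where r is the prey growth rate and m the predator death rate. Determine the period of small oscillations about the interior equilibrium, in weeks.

T ≈ 9.34 weeks

Here r = 1.09 and m = 0.415, so r·m = 0.452.
ω = √0.452 = 0.673 per week, hence T = 2π/ω ≈ 9.34 weeks.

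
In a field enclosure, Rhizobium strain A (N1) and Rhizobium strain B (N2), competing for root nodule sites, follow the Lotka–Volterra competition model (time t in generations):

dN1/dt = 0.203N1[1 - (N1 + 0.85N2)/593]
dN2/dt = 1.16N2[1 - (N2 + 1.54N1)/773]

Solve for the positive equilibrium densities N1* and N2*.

N1* ≈ 207, N2* ≈ 454

Setting both brackets to zero gives the nullclines N1 + 0.85N2 = 593 and 1.54N1 + N2 = 773.
Substituting N2 = 773 - 1.54N1 into the first: N1(1 - 0.85·1.54) = 593 - 0.85·773.
So N1* = -64/-0.309 = 207, and then N2* = 773 - 1.54·207 = 454.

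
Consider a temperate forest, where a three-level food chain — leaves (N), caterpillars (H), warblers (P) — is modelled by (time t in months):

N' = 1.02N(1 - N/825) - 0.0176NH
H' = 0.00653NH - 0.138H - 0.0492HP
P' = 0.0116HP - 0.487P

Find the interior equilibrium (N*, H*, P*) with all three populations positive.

N* ≈ 227, H* ≈ 42, P* ≈ 27.4

From dP/dt = 0: 0.0116H* = 0.487, so H* = 42.
From dN/dt = 0: 1.02(1 - N*/825) = 0.0176·42, giving N* = 825·(1 - 0.724) = 227.
From dH/dt = 0: 0.00653·227 - 0.138 = 0.0492P*, so P* = 1.35/0.0492 = 27.4.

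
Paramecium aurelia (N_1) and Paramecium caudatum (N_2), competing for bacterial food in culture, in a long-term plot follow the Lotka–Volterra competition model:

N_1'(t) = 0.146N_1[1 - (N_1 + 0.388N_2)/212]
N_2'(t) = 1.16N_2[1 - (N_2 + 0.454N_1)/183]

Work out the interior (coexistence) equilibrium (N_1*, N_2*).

Setting both brackets to zero gives the nullclines N_1 + 0.388N_2 = 212 and 0.454N_1 + N_2 = 183.
Substituting N_2 = 183 - 0.454N_1 into the first: N_1(1 - 0.388·0.454) = 212 - 0.388·183.
So N_1* = 141/0.824 = 171, and then N_2* = 183 - 0.454·171 = 105.

N_1* ≈ 171, N_2* ≈ 105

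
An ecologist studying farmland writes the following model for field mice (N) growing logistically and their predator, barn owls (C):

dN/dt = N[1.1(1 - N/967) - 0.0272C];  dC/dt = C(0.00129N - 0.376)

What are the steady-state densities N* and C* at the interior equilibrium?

From dC/dt = 0 with C > 0: 0.00129N* = 0.376, so N* = 291.
Substitute into dN/dt = 0: 1.1(1 - 291/967) = 0.0272C*.
The bracket is 0.699, giving C* = 0.768/0.0272 = 28.3.

N* ≈ 291, C* ≈ 28.3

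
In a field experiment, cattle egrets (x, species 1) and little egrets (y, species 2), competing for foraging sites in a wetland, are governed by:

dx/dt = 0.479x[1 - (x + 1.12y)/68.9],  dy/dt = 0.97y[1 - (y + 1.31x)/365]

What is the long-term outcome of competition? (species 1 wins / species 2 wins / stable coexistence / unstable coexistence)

Compare the nullcline intercepts: K1/α12 = 68.9/1.12 = 61.5 < K2 = 365; K2/α21 = 365/1.31 = 279 > K1 = 68.9.
Since the inequalities point opposite ways, species 2 can invade but species 1 cannot.

species 2 excludes species 1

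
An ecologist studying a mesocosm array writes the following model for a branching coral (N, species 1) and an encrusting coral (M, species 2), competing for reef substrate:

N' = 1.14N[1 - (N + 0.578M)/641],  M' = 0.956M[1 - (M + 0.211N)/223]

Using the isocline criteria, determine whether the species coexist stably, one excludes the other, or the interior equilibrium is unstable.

stable coexistence

Compare the nullcline intercepts: K1/α12 = 641/0.578 = 1110 > K2 = 223; K2/α21 = 223/0.211 = 1060 > K1 = 641.
Since both inequalities hold, each species can invade when rare, so the interior equilibrium is stable.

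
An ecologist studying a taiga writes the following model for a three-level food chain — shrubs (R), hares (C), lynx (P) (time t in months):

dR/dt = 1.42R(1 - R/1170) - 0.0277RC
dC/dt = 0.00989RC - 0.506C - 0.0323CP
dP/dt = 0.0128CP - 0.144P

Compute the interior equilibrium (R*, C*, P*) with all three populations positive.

R* ≈ 913, C* ≈ 11.2, P* ≈ 264

From dP/dt = 0: 0.0128C* = 0.144, so C* = 11.2.
From dR/dt = 0: 1.42(1 - R*/1170) = 0.0277·11.2, giving R* = 1170·(1 - 0.219) = 913.
From dC/dt = 0: 0.00989·913 - 0.506 = 0.0323P*, so P* = 8.53/0.0323 = 264.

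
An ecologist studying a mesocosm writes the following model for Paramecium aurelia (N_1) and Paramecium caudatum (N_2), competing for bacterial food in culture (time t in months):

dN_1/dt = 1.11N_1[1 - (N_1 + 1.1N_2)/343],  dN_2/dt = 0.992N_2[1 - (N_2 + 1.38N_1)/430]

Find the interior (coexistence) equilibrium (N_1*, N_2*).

N_1* ≈ 251, N_2* ≈ 83.7

Setting both brackets to zero gives the nullclines N_1 + 1.1N_2 = 343 and 1.38N_1 + N_2 = 430.
Substituting N_2 = 430 - 1.38N_1 into the first: N_1(1 - 1.1·1.38) = 343 - 1.1·430.
So N_1* = -130/-0.518 = 251, and then N_2* = 430 - 1.38·251 = 83.7.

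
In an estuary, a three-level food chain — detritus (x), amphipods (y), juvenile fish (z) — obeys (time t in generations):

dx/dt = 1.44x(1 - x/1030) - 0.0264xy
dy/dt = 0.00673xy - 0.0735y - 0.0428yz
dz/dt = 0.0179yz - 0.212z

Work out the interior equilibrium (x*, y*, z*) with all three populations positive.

x* ≈ 806, y* ≈ 11.8, z* ≈ 125

From dz/dt = 0: 0.0179y* = 0.212, so y* = 11.8.
From dx/dt = 0: 1.44(1 - x*/1030) = 0.0264·11.8, giving x* = 1030·(1 - 0.217) = 806.
From dy/dt = 0: 0.00673·806 - 0.0735 = 0.0428z*, so z* = 5.35/0.0428 = 125.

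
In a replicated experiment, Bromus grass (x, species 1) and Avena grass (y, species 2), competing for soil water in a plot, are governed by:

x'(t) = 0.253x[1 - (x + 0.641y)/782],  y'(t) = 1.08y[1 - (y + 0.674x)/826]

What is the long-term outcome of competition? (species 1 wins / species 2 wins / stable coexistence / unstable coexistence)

stable coexistence

Compare the nullcline intercepts: K1/α12 = 782/0.641 = 1220 > K2 = 826; K2/α21 = 826/0.674 = 1230 > K1 = 782.
Since both inequalities hold, each species can invade when rare, so the interior equilibrium is stable.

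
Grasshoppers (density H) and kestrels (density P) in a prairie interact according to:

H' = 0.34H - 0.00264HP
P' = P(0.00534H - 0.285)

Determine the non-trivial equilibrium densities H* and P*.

H* ≈ 53.4, P* ≈ 129

Set dP/dt = 0 with P > 0: 0.00534H - 0.285 = 0, so H* = 0.285/0.00534 = 53.4.
Set dH/dt = 0 with H > 0: 0.34 - 0.00264P = 0, so P* = 0.34/0.00264 = 129.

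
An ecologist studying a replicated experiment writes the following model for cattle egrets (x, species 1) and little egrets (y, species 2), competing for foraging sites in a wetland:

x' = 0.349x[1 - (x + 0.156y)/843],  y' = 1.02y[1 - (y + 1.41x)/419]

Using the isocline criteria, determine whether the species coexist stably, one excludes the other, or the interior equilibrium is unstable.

Compare the nullcline intercepts: K1/α12 = 843/0.156 = 5400 > K2 = 419; K2/α21 = 419/1.41 = 297 < K1 = 843.
Since the inequalities point opposite ways, species 1 can invade but species 2 cannot.

species 1 excludes species 2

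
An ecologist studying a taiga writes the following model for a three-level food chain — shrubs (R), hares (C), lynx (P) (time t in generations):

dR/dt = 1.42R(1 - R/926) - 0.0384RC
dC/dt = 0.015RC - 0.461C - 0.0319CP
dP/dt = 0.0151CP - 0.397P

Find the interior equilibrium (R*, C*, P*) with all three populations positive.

R* ≈ 268, C* ≈ 26.3, P* ≈ 111

From dP/dt = 0: 0.0151C* = 0.397, so C* = 26.3.
From dR/dt = 0: 1.42(1 - R*/926) = 0.0384·26.3, giving R* = 926·(1 - 0.711) = 268.
From dC/dt = 0: 0.015·268 - 0.461 = 0.0319P*, so P* = 3.55/0.0319 = 111.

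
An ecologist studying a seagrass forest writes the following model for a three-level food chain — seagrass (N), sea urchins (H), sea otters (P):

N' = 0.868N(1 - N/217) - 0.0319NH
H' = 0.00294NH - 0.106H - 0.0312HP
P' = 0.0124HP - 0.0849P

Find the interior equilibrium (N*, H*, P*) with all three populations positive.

From dP/dt = 0: 0.0124H* = 0.0849, so H* = 6.85.
From dN/dt = 0: 0.868(1 - N*/217) = 0.0319·6.85, giving N* = 217·(1 - 0.252) = 162.
From dH/dt = 0: 0.00294·162 - 0.106 = 0.0312P*, so P* = 0.371/0.0312 = 11.9.

N* ≈ 162, H* ≈ 6.85, P* ≈ 11.9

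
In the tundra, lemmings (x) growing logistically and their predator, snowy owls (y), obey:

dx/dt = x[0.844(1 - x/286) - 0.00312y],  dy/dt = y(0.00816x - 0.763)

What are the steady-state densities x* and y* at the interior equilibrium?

From dy/dt = 0 with y > 0: 0.00816x* = 0.763, so x* = 93.5.
Substitute into dx/dt = 0: 0.844(1 - 93.5/286) = 0.00312y*.
The bracket is 0.673, giving y* = 0.568/0.00312 = 182.

x* ≈ 93.5, y* ≈ 182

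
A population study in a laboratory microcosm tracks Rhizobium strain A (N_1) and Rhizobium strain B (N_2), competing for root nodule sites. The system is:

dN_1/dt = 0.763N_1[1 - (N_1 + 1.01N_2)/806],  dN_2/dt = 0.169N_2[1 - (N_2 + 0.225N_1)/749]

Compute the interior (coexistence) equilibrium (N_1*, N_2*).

N_1* ≈ 64.1, N_2* ≈ 735

Setting both brackets to zero gives the nullclines N_1 + 1.01N_2 = 806 and 0.225N_1 + N_2 = 749.
Substituting N_2 = 749 - 0.225N_1 into the first: N_1(1 - 1.01·0.225) = 806 - 1.01·749.
So N_1* = 49.5/0.773 = 64.1, and then N_2* = 749 - 0.225·64.1 = 735.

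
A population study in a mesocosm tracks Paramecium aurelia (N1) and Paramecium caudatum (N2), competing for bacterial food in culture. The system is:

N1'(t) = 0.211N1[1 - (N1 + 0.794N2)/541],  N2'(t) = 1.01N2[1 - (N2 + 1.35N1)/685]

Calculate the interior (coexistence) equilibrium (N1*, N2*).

Setting both brackets to zero gives the nullclines N1 + 0.794N2 = 541 and 1.35N1 + N2 = 685.
Substituting N2 = 685 - 1.35N1 into the first: N1(1 - 0.794·1.35) = 541 - 0.794·685.
So N1* = -2.89/-0.0719 = 40.2, and then N2* = 685 - 1.35·40.2 = 631.

N1* ≈ 40.2, N2* ≈ 631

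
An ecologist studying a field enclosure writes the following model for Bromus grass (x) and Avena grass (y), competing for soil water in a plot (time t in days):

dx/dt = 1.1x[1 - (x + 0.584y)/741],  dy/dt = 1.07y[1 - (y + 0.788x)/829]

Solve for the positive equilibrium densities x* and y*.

Setting both brackets to zero gives the nullclines x + 0.584y = 741 and 0.788x + y = 829.
Substituting y = 829 - 0.788x into the first: x(1 - 0.584·0.788) = 741 - 0.584·829.
So x* = 257/0.54 = 476, and then y* = 829 - 0.788·476 = 454.

x* ≈ 476, y* ≈ 454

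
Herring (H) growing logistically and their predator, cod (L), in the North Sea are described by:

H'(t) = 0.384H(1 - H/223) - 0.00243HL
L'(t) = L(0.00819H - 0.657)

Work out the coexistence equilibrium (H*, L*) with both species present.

From dL/dt = 0 with L > 0: 0.00819H* = 0.657, so H* = 80.2.
Substitute into dH/dt = 0: 0.384(1 - 80.2/223) = 0.00243L*.
The bracket is 0.64, giving L* = 0.246/0.00243 = 101.

H* ≈ 80.2, L* ≈ 101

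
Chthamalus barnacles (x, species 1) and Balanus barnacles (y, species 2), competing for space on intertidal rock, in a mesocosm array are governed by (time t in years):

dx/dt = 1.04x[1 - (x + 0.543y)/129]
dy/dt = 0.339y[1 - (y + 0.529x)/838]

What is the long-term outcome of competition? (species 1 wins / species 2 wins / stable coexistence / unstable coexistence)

species 2 excludes species 1

Compare the nullcline intercepts: K1/α12 = 129/0.543 = 238 < K2 = 838; K2/α21 = 838/0.529 = 1580 > K1 = 129.
Since the inequalities point opposite ways, species 2 can invade but species 1 cannot.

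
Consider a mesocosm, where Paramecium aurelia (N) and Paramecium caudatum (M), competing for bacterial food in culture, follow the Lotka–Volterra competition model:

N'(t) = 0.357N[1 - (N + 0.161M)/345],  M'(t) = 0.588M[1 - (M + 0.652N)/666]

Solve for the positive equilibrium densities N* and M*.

N* ≈ 266, M* ≈ 493

Setting both brackets to zero gives the nullclines N + 0.161M = 345 and 0.652N + M = 666.
Substituting M = 666 - 0.652N into the first: N(1 - 0.161·0.652) = 345 - 0.161·666.
So N* = 238/0.895 = 266, and then M* = 666 - 0.652·266 = 493.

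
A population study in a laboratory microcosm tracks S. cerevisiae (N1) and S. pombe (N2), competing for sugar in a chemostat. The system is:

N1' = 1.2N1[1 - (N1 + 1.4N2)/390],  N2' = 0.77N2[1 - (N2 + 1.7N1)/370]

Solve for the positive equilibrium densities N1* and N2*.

Setting both brackets to zero gives the nullclines N1 + 1.4N2 = 390 and 1.7N1 + N2 = 370.
Substituting N2 = 370 - 1.7N1 into the first: N1(1 - 1.4·1.7) = 390 - 1.4·370.
So N1* = -128/-1.38 = 92.8, and then N2* = 370 - 1.7·92.8 = 212.

N1* ≈ 92.8, N2* ≈ 212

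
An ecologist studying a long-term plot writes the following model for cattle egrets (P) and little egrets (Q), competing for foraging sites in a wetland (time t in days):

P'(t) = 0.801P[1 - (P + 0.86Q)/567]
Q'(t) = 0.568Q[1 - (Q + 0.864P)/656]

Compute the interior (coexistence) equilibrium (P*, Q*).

P* ≈ 11.1, Q* ≈ 646

Setting both brackets to zero gives the nullclines P + 0.86Q = 567 and 0.864P + Q = 656.
Substituting Q = 656 - 0.864P into the first: P(1 - 0.86·0.864) = 567 - 0.86·656.
So P* = 2.84/0.257 = 11.1, and then Q* = 656 - 0.864·11.1 = 646.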